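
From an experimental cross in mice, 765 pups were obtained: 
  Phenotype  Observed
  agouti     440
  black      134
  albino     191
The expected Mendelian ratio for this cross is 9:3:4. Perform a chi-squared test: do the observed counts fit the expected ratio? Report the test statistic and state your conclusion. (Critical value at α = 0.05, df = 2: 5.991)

0.839; consistent

Expected counts for N = 765 under a 9:3:4 ratio (total parts = 16):
  agouti: 765 × 9/16 = 430.3125
  black: 765 × 3/16 = 143.4375
  albino: 765 × 4/16 = 191.25
χ² = Σ (O − E)² / E
  agouti: (440 − 430.3125)² / 430.3125 = 0.2181
  black: (134 − 143.4375)² / 143.4375 = 0.6209
  albino: (191 − 191.25)² / 191.25 = 0.0003
χ² = 0.2181 + 0.6209 + 0.0003 = 0.8393 ≈ 0.839
Degrees of freedom = 3 − 1 = 2; critical value at α = 0.05 is 5.991.
Since 0.839 < 5.991, we fail to reject the null hypothesis — the data are consistent with the 9:3:4 ratio.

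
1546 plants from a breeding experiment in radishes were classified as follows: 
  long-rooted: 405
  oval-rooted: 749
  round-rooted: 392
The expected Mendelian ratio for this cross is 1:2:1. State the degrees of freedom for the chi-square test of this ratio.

A goodness-of-fit test with 3 phenotype classes has df = 3 − 1 = 2.

2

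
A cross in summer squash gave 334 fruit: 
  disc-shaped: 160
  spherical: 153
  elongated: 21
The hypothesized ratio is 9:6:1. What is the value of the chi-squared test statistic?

The 9:6:1 ratio has 16 parts, so with N = 334 the expected counts are:
  disc-shaped: 334 × 9/16 = 187.875
  spherical: 334 × 6/16 = 125.25
  elongated: 334 × 1/16 = 20.875
χ² = Σ (O − E)² / E
  disc-shaped: (160 − 187.875)² / 187.875 = 4.1358
  spherical: (153 − 125.25)² / 125.25 = 6.1482
  elongated: (21 − 20.875)² / 20.875 = 0.0007
χ² = 4.1358 + 6.1482 + 0.0007 = 10.2847 ≈ 10.285

10.285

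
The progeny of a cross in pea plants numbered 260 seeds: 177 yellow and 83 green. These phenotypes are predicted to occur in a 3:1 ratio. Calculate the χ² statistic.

6.646

Total ratio parts = 4. Expected numbers out of 260:
  yellow: 260 × 3/4 = 195
  green: 260 × 1/4 = 65
χ² = Σ (O − E)² / E
  yellow: (177 − 195)² / 195 = 1.6615
  green: (83 − 65)² / 65 = 4.9846
χ² = 1.6615 + 4.9846 = 6.6461 ≈ 6.646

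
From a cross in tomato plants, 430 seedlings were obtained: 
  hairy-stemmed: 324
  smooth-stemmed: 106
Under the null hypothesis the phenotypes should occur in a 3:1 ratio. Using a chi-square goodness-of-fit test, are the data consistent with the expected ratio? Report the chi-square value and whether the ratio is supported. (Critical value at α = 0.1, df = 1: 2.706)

The 3:1 ratio has 4 parts, so with N = 430 the expected counts are:
  hairy-stemmed: 430 × 3/4 = 322.5
  smooth-stemmed: 430 × 1/4 = 107.5
χ² = Σ (O − E)² / E
  hairy-stemmed: (324 − 322.5)² / 322.5 = 0.0070
  smooth-stemmed: (106 − 107.5)² / 107.5 = 0.0209
χ² = 0.0070 + 0.0209 = 0.0279 ≈ 0.028
Degrees of freedom = 2 − 1 = 1; critical value at α = 0.1 is 2.706.
Since 0.028 < 2.706, we fail to reject the null hypothesis — the data are consistent with the 3:1 ratio.

0.028; consistent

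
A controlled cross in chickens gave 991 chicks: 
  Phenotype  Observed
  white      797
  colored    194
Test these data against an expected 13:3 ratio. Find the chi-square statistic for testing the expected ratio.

Total ratio parts = 16. Expected numbers out of 991:
  white: 991 × 13/16 = 805.1875
  colored: 991 × 3/16 = 185.8125
χ² = Σ (O − E)² / E
  white: (797 − 805.1875)² / 805.1875 = 0.0833
  colored: (194 − 185.8125)² / 185.8125 = 0.3608
χ² = 0.0833 + 0.3608 = 0.4441 ≈ 0.444

0.444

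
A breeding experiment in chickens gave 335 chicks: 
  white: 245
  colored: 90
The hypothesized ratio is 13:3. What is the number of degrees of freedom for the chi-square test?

A goodness-of-fit test with 2 phenotype classes has df = 2 − 1 = 1.

1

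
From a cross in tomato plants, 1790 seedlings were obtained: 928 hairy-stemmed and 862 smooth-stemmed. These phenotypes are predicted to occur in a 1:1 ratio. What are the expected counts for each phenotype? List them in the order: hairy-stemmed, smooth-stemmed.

895, 895

The 1:1 ratio has 2 parts, so with N = 1790 the expected counts are:
  hairy-stemmed: 1790 × 1/2 = 895
  smooth-stemmed: 1790 × 1/2 = 895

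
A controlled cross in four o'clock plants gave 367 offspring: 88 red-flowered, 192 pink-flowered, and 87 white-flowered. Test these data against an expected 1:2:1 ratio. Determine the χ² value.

Total ratio parts = 4. Expected numbers out of 367:
  red-flowered: 367 × 1/4 = 91.75
  pink-flowered: 367 × 2/4 = 183.5
  white-flowered: 367 × 1/4 = 91.75
χ² = Σ (O − E)² / E
  red-flowered: (88 − 91.75)² / 91.75 = 0.1533
  pink-flowered: (192 − 183.5)² / 183.5 = 0.3937
  white-flowered: (87 − 91.75)² / 91.75 = 0.2459
χ² = 0.1533 + 0.3937 + 0.2459 = 0.7929 ≈ 0.793

0.793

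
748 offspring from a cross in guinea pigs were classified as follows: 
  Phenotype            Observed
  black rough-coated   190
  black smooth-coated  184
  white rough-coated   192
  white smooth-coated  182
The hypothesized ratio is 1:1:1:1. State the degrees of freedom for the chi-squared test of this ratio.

3

A goodness-of-fit test with 4 phenotype classes has df = 4 − 1 = 3.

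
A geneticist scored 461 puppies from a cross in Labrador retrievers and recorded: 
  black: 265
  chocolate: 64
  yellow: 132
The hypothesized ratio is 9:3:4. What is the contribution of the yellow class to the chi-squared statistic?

2.434

Under the 9:3:4 hypothesis (Σ ratio = 16, N = 461):
  black: 461 × 9/16 = 259.3125
  chocolate: 461 × 3/16 = 86.4375
  yellow: 461 × 4/16 = 115.25
Contribution of yellow: (132 − 115.25)² / 115.25 = 2.4344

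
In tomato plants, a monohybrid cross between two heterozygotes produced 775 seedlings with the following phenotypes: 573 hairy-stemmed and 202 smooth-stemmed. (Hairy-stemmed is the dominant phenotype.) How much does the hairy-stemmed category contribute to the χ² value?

For a monohybrid cross between heterozygotes with complete dominance, the expected phenotypic ratio is 3:1.
Under the 3:1 hypothesis (Σ ratio = 4, N = 775):
  hairy-stemmed: 775 × 3/4 = 581.25
  smooth-stemmed: 775 × 1/4 = 193.75
Contribution of hairy-stemmed: (573 − 581.25)² / 581.25 = 0.1171

0.117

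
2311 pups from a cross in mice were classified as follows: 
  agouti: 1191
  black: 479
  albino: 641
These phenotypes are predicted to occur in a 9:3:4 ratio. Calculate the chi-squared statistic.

20.871

Under the 9:3:4 hypothesis (Σ ratio = 16, N = 2311):
  agouti: 2311 × 9/16 = 1299.9375
  black: 2311 × 3/16 = 433.3125
  albino: 2311 × 4/16 = 577.75
χ² = Σ (O − E)² / E
  agouti: (1191 − 1299.9375)² / 1299.9375 = 9.1292
  black: (479 − 433.3125)² / 433.3125 = 4.8172
  albino: (641 − 577.75)² / 577.75 = 6.9244
χ² = 9.1292 + 4.8172 + 6.9244 = 20.8708 ≈ 20.871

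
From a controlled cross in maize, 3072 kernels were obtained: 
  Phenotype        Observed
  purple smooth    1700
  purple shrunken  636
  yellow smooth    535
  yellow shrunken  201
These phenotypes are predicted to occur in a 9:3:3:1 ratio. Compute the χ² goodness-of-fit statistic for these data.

Total ratio parts = 16. Expected numbers out of 3072:
  purple smooth: 3072 × 9/16 = 1728
  purple shrunken: 3072 × 3/16 = 576
  yellow smooth: 3072 × 3/16 = 576
  yellow shrunken: 3072 × 1/16 = 192
χ² = Σ (O − E)² / E
  purple smooth: (1700 − 1728)² / 1728 = 0.4537
  purple shrunken: (636 − 576)² / 576 = 6.2500
  yellow smooth: (535 − 576)² / 576 = 2.9184
  yellow shrunken: (201 − 192)² / 192 = 0.4219
χ² = 0.4537 + 6.2500 + 2.9184 + 0.4219 = 10.044

10.044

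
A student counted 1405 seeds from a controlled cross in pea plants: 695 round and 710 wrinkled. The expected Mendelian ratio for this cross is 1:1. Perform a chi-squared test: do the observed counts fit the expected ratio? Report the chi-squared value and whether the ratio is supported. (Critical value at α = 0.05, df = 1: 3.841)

Expected counts for N = 1405 under a 1:1 ratio (total parts = 2):
  round: 1405 × 1/2 = 702.5
  wrinkled: 1405 × 1/2 = 702.5
χ² = Σ (O − E)² / E
  round: (695 − 702.5)² / 702.5 = 0.0801
  wrinkled: (710 − 702.5)² / 702.5 = 0.0801
χ² = 0.0801 + 0.0801 = 0.1602 ≈ 0.160
Degrees of freedom = 2 − 1 = 1; critical value at α = 0.05 is 3.841.
Since 0.160 < 3.841, we fail to reject the null hypothesis — the data are consistent with the 1:1 ratio.

0.160; consistent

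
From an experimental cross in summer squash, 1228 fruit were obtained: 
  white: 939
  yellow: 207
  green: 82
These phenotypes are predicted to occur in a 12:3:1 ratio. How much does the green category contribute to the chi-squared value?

Total ratio parts = 16. Expected numbers out of 1228:
  white: 1228 × 12/16 = 921
  yellow: 1228 × 3/16 = 230.25
  green: 1228 × 1/16 = 76.75
Contribution of green: (82 − 76.75)² / 76.75 = 0.3591

0.359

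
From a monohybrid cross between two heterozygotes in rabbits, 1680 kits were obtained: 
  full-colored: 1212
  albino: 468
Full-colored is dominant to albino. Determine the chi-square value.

For a monohybrid cross between heterozygotes with complete dominance, the expected phenotypic ratio is 3:1.
Expected counts for N = 1680 under a 3:1 ratio (total parts = 4):
  full-colored: 1680 × 3/4 = 1260
  albino: 1680 × 1/4 = 420
χ² = Σ (O − E)² / E
  full-colored: (1212 − 1260)² / 1260 = 1.8286
  albino: (468 − 420)² / 420 = 5.4857
χ² = 1.8286 + 5.4857 = 7.3143 ≈ 7.314

7.314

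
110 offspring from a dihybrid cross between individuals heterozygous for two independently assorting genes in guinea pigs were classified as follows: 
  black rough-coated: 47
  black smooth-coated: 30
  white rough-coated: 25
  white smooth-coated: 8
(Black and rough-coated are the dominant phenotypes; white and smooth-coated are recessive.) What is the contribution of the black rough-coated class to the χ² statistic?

A dihybrid F₂ with independent assortment and complete dominance at both loci gives a 9:3:3:1 phenotypic ratio.
Under the 9:3:3:1 hypothesis (Σ ratio = 16, N = 110):
  black rough-coated: 110 × 9/16 = 61.875
  black smooth-coated: 110 × 3/16 = 20.625
  white rough-coated: 110 × 3/16 = 20.625
  white smooth-coated: 110 × 1/16 = 6.875
Contribution of black rough-coated: (47 − 61.875)² / 61.875 = 3.5760

3.576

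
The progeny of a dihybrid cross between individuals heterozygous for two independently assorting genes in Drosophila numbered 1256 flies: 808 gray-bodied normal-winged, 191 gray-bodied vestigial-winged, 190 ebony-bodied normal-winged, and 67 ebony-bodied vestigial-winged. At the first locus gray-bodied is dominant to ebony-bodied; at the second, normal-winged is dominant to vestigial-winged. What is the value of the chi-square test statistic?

A dihybrid F₂ with independent assortment and complete dominance at both loci gives a 9:3:3:1 phenotypic ratio.
Total ratio parts = 16. Expected numbers out of 1256:
  gray-bodied normal-winged: 1256 × 9/16 = 706.5
  gray-bodied vestigial-winged: 1256 × 3/16 = 235.5
  ebony-bodied normal-winged: 1256 × 3/16 = 235.5
  ebony-bodied vestigial-winged: 1256 × 1/16 = 78.5
χ² = Σ (O − E)² / E
  gray-bodied normal-winged: (808 − 706.5)² / 706.5 = 14.5821
  gray-bodied vestigial-winged: (191 − 235.5)² / 235.5 = 8.4087
  ebony-bodied normal-winged: (190 − 235.5)² / 235.5 = 8.7909
  ebony-bodied vestigial-winged: (67 − 78.5)² / 78.5 = 1.6847
χ² = 14.5821 + 8.4087 + 8.7909 + 1.6847 = 33.4664 ≈ 33.466

33.466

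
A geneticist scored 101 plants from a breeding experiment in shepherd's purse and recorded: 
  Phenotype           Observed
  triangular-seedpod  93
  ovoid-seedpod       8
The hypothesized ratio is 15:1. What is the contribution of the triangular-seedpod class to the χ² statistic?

The 15:1 ratio has 16 parts, so with N = 101 the expected counts are:
  triangular-seedpod: 101 × 15/16 = 94.6875
  ovoid-seedpod: 101 × 1/16 = 6.3125
Contribution of triangular-seedpod: (93 − 94.6875)² / 94.6875 = 0.0301

0.030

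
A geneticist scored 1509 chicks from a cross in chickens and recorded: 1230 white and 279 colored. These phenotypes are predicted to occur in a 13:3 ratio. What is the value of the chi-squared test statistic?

0.067

Total ratio parts = 16. Expected numbers out of 1509:
  white: 1509 × 13/16 = 1226.0625
  colored: 1509 × 3/16 = 282.9375
χ² = Σ (O − E)² / E
  white: (1230 − 1226.0625)² / 1226.0625 = 0.0126
  colored: (279 − 282.9375)² / 282.9375 = 0.0548
χ² = 0.0126 + 0.0548 = 0.0674 ≈ 0.067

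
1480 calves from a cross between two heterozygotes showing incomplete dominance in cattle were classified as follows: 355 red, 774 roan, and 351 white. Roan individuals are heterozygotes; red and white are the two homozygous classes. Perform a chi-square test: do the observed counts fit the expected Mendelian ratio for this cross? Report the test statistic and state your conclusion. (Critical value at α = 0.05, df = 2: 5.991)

With incomplete dominance, a heterozygote × heterozygote cross gives a 1:2:1 phenotypic ratio.
Total ratio parts = 4. Expected numbers out of 1480:
  red: 1480 × 1/4 = 370
  roan: 1480 × 2/4 = 740
  white: 1480 × 1/4 = 370
χ² = Σ (O − E)² / E
  red: (355 − 370)² / 370 = 0.6081
  roan: (774 − 740)² / 740 = 1.5622
  white: (351 − 370)² / 370 = 0.9757
χ² = 0.6081 + 1.5622 + 0.9757 = 3.146
Degrees of freedom = 3 − 1 = 2; critical value at α = 0.05 is 5.991.
Since 3.146 < 5.991, we fail to reject the null hypothesis — the data are consistent with the 1:2:1 ratio.

3.146; consistent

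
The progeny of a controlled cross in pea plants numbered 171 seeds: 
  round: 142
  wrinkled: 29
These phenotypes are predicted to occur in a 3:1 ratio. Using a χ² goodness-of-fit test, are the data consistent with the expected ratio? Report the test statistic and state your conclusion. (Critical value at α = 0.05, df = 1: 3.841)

The 3:1 ratio has 4 parts, so with N = 171 the expected counts are:
  round: 171 × 3/4 = 128.25
  wrinkled: 171 × 1/4 = 42.75
χ² = Σ (O − E)² / E
  round: (142 − 128.25)² / 128.25 = 1.4742
  wrinkled: (29 − 42.75)² / 42.75 = 4.4225
χ² = 1.4742 + 4.4225 = 5.8967 ≈ 5.897
Degrees of freedom = 2 − 1 = 1; critical value at α = 0.05 is 3.841.
Since 5.897 > 3.841, we reject the null hypothesis — the data do not fit the 3:1 ratio.

5.897; not consistent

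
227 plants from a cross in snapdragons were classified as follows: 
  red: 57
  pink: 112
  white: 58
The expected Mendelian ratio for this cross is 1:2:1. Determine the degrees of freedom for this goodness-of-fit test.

2

A goodness-of-fit test with 3 phenotype classes has df = 3 − 1 = 2.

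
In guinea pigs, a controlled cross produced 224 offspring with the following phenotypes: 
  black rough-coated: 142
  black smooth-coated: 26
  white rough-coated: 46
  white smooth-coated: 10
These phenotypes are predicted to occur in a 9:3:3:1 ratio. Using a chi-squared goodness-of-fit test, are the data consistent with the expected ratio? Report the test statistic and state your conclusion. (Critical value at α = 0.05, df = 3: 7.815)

9.651; not consistent

Total ratio parts = 16. Expected numbers out of 224:
  black rough-coated: 224 × 9/16 = 126
  black smooth-coated: 224 × 3/16 = 42
  white rough-coated: 224 × 3/16 = 42
  white smooth-coated: 224 × 1/16 = 14
χ² = Σ (O − E)² / E
  black rough-coated: (142 − 126)² / 126 = 2.0317
  black smooth-coated: (26 − 42)² / 42 = 6.0952
  white rough-coated: (46 − 42)² / 42 = 0.3810
  white smooth-coated: (10 − 14)² / 14 = 1.1429
χ² = 2.0317 + 6.0952 + 0.3810 + 1.1429 = 9.6508 ≈ 9.651
Degrees of freedom = 4 − 1 = 3; critical value at α = 0.05 is 7.815.
Since 9.651 > 7.815, we reject the null hypothesis — the data do not fit the 9:3:3:1 ratio.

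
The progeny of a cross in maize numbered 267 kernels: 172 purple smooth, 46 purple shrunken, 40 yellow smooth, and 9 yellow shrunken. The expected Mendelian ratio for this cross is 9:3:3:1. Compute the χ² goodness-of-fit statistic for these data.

9.062

Expected counts for N = 267 under a 9:3:3:1 ratio (total parts = 16):
  purple smooth: 267 × 9/16 = 150.1875
  purple shrunken: 267 × 3/16 = 50.0625
  yellow smooth: 267 × 3/16 = 50.0625
  yellow shrunken: 267 × 1/16 = 16.6875
χ² = Σ (O − E)² / E
  purple smooth: (172 − 150.1875)² / 150.1875 = 3.1679
  purple shrunken: (46 − 50.0625)² / 50.0625 = 0.3297
  yellow smooth: (40 − 50.0625)² / 50.0625 = 2.0225
  yellow shrunken: (9 − 16.6875)² / 16.6875 = 3.5414
χ² = 3.1679 + 0.3297 + 2.0225 + 3.5414 = 9.0615 ≈ 9.062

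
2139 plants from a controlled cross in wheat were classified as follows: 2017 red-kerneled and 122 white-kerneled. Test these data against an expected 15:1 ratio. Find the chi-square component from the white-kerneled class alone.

1.022

Total ratio parts = 16. Expected numbers out of 2139:
  red-kerneled: 2139 × 15/16 = 2005.3125
  white-kerneled: 2139 × 1/16 = 133.6875
Contribution of white-kerneled: (122 − 133.6875)² / 133.6875 = 1.0218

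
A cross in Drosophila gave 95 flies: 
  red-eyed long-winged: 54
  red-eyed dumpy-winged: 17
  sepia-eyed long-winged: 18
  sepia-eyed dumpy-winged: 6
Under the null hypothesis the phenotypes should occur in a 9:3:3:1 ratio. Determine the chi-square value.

0.046

Expected counts for N = 95 under a 9:3:3:1 ratio (total parts = 16):
  red-eyed long-winged: 95 × 9/16 = 53.4375
  red-eyed dumpy-winged: 95 × 3/16 = 17.8125
  sepia-eyed long-winged: 95 × 3/16 = 17.8125
  sepia-eyed dumpy-winged: 95 × 1/16 = 5.9375
χ² = Σ (O − E)² / E
  red-eyed long-winged: (54 − 53.4375)² / 53.4375 = 0.0059
  red-eyed dumpy-winged: (17 − 17.8125)² / 17.8125 = 0.0371
  sepia-eyed long-winged: (18 − 17.8125)² / 17.8125 = 0.0020
  sepia-eyed dumpy-winged: (6 − 5.9375)² / 5.9375 = 0.0007
χ² = 0.0059 + 0.0371 + 0.0020 + 0.0007 = 0.0457 ≈ 0.046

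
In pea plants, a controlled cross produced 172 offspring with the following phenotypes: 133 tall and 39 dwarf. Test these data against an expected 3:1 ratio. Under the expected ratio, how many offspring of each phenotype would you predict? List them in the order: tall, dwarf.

129, 43

The 3:1 ratio has 4 parts, so with N = 172 the expected counts are:
  tall: 172 × 3/4 = 129
  dwarf: 172 × 1/4 = 43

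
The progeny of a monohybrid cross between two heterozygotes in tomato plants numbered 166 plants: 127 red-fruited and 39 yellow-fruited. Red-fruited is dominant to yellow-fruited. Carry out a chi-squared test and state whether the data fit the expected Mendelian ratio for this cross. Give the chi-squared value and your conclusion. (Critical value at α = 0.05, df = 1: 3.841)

0.201; consistent

For a monohybrid cross between heterozygotes with complete dominance, the expected phenotypic ratio is 3:1.
The 3:1 ratio has 4 parts, so with N = 166 the expected counts are:
  red-fruited: 166 × 3/4 = 124.5
  yellow-fruited: 166 × 1/4 = 41.5
χ² = Σ (O − E)² / E
  red-fruited: (127 − 124.5)² / 124.5 = 0.0502
  yellow-fruited: (39 − 41.5)² / 41.5 = 0.1506
χ² = 0.0502 + 0.1506 = 0.2008 ≈ 0.201
Degrees of freedom = 2 − 1 = 1; critical value at α = 0.05 is 3.841.
Since 0.201 < 3.841, we fail to reject the null hypothesis — the data are consistent with the 3:1 ratio.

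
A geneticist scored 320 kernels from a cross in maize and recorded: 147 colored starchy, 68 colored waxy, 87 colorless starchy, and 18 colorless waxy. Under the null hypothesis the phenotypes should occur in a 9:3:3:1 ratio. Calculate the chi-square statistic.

19.467

Under the 9:3:3:1 hypothesis (Σ ratio = 16, N = 320):
  colored starchy: 320 × 9/16 = 180
  colored waxy: 320 × 3/16 = 60
  colorless starchy: 320 × 3/16 = 60
  colorless waxy: 320 × 1/16 = 20
χ² = Σ (O − E)² / E
  colored starchy: (147 − 180)² / 180 = 6.0500
  colored waxy: (68 − 60)² / 60 = 1.0667
  colorless starchy: (87 − 60)² / 60 = 12.1500
  colorless waxy: (18 − 20)² / 20 = 0.2000
χ² = 6.0500 + 1.0667 + 12.1500 + 0.2000 = 19.4667 ≈ 19.467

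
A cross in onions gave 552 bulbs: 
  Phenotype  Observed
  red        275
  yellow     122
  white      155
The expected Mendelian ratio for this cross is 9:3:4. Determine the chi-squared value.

Under the 9:3:4 hypothesis (Σ ratio = 16, N = 552):
  red: 552 × 9/16 = 310.5
  yellow: 552 × 3/16 = 103.5
  white: 552 × 4/16 = 138
χ² = Σ (O − E)² / E
  red: (275 − 310.5)² / 310.5 = 4.0588
  yellow: (122 − 103.5)² / 103.5 = 3.3068
  white: (155 − 138)² / 138 = 2.0942
χ² = 4.0588 + 3.3068 + 2.0942 = 9.4598 ≈ 9.460

9.460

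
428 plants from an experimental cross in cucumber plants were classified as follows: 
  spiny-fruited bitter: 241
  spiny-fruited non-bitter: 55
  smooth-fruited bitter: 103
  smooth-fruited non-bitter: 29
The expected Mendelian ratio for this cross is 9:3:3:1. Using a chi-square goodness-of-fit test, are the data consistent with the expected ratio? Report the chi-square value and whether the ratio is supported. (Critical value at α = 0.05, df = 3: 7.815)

Total ratio parts = 16. Expected numbers out of 428:
  spiny-fruited bitter: 428 × 9/16 = 240.75
  spiny-fruited non-bitter: 428 × 3/16 = 80.25
  smooth-fruited bitter: 428 × 3/16 = 80.25
  smooth-fruited non-bitter: 428 × 1/16 = 26.75
χ² = Σ (O − E)² / E
  spiny-fruited bitter: (241 − 240.75)² / 240.75 = 0.0003
  spiny-fruited non-bitter: (55 − 80.25)² / 80.25 = 7.9447
  smooth-fruited bitter: (103 − 80.25)² / 80.25 = 6.4494
  smooth-fruited non-bitter: (29 − 26.75)² / 26.75 = 0.1893
χ² = 0.0003 + 7.9447 + 6.4494 + 0.1893 = 14.5837 ≈ 14.584
Degrees of freedom = 4 − 1 = 3; critical value at α = 0.05 is 7.815.
Since 14.584 > 7.815, we reject the null hypothesis — the data do not fit the 9:3:3:1 ratio.

14.584; not consistent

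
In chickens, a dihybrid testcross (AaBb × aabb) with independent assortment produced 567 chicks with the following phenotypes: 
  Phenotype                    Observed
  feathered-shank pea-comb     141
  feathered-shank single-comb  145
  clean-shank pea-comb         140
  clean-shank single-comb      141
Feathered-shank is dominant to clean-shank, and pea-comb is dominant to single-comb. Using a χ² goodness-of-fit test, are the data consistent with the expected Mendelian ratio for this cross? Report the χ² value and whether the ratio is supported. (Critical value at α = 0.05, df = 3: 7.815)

0.104; consistent

A dihybrid testcross with independent assortment gives a 1:1:1:1 ratio.
Total ratio parts = 4. Expected numbers out of 567:
  feathered-shank pea-comb: 567 × 1/4 = 141.75
  feathered-shank single-comb: 567 × 1/4 = 141.75
  clean-shank pea-comb: 567 × 1/4 = 141.75
  clean-shank single-comb: 567 × 1/4 = 141.75
χ² = Σ (O − E)² / E
  feathered-shank pea-comb: (141 − 141.75)² / 141.75 = 0.0040
  feathered-shank single-comb: (145 − 141.75)² / 141.75 = 0.0745
  clean-shank pea-comb: (140 − 141.75)² / 141.75 = 0.0216
  clean-shank single-comb: (141 − 141.75)² / 141.75 = 0.0040
χ² = 0.0040 + 0.0745 + 0.0216 + 0.0040 = 0.1041 ≈ 0.104
Degrees of freedom = 4 − 1 = 3; critical value at α = 0.05 is 7.815.
Since 0.104 < 7.815, we fail to reject the null hypothesis — the data are consistent with the 1:1:1:1 ratio.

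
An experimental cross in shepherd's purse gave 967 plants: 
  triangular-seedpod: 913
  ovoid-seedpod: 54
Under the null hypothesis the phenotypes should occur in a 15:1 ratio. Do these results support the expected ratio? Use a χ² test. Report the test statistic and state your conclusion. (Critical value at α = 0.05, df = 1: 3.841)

Total ratio parts = 16. Expected numbers out of 967:
  triangular-seedpod: 967 × 15/16 = 906.5625
  ovoid-seedpod: 967 × 1/16 = 60.4375
χ² = Σ (O − E)² / E
  triangular-seedpod: (913 − 906.5625)² / 906.5625 = 0.0457
  ovoid-seedpod: (54 − 60.4375)² / 60.4375 = 0.6857
χ² = 0.0457 + 0.6857 = 0.7314 ≈ 0.731
Degrees of freedom = 2 − 1 = 1; critical value at α = 0.05 is 3.841.
Since 0.731 < 3.841, we fail to reject the null hypothesis — the data are consistent with the 15:1 ratio.

0.731; consistent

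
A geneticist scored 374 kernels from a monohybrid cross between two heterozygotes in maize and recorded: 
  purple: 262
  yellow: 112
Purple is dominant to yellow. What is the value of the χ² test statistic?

4.881

For a monohybrid cross between heterozygotes with complete dominance, the expected phenotypic ratio is 3:1.
Under the 3:1 hypothesis (Σ ratio = 4, N = 374):
  purple: 374 × 3/4 = 280.5
  yellow: 374 × 1/4 = 93.5
χ² = Σ (O − E)² / E
  purple: (262 − 280.5)² / 280.5 = 1.2201
  yellow: (112 − 93.5)² / 93.5 = 3.6604
χ² = 1.2201 + 3.6604 = 4.8805 ≈ 4.881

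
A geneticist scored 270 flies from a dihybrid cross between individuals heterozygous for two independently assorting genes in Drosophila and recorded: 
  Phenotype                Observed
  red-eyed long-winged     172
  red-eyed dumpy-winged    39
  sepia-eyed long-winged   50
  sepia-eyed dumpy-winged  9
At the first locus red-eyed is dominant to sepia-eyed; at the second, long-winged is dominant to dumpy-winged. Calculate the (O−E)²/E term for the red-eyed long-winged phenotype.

A dihybrid F₂ with independent assortment and complete dominance at both loci gives a 9:3:3:1 phenotypic ratio.
Expected counts for N = 270 under a 9:3:3:1 ratio (total parts = 16):
  red-eyed long-winged: 270 × 9/16 = 151.875
  red-eyed dumpy-winged: 270 × 3/16 = 50.625
  sepia-eyed long-winged: 270 × 3/16 = 50.625
  sepia-eyed dumpy-winged: 270 × 1/16 = 16.875
Contribution of red-eyed long-winged: (172 − 151.875)² / 151.875 = 2.6668

2.667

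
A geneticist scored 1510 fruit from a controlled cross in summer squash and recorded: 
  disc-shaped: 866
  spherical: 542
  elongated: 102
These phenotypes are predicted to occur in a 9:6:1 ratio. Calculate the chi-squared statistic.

The 9:6:1 ratio has 16 parts, so with N = 1510 the expected counts are:
  disc-shaped: 1510 × 9/16 = 849.375
  spherical: 1510 × 6/16 = 566.25
  elongated: 1510 × 1/16 = 94.375
χ² = Σ (O − E)² / E
  disc-shaped: (866 − 849.375)² / 849.375 = 0.3254
  spherical: (542 − 566.25)² / 566.25 = 1.0385
  elongated: (102 − 94.375)² / 94.375 = 0.6161
χ² = 0.3254 + 1.0385 + 0.6161 = 1.980

1.980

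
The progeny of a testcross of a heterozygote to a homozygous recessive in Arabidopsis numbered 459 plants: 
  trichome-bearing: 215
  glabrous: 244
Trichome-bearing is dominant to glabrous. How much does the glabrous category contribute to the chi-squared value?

0.916

A testcross of a heterozygote (Aa × aa) gives a 1:1 phenotypic ratio.
The 1:1 ratio has 2 parts, so with N = 459 the expected counts are:
  trichome-bearing: 459 × 1/2 = 229.5
  glabrous: 459 × 1/2 = 229.5
Contribution of glabrous: (244 − 229.5)² / 229.5 = 0.9161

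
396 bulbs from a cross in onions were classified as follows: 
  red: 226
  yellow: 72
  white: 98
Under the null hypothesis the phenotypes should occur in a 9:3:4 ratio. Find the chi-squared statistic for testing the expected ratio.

Under the 9:3:4 hypothesis (Σ ratio = 16, N = 396):
  red: 396 × 9/16 = 222.75
  yellow: 396 × 3/16 = 74.25
  white: 396 × 4/16 = 99
χ² = Σ (O − E)² / E
  red: (226 − 222.75)² / 222.75 = 0.0474
  yellow: (72 − 74.25)² / 74.25 = 0.0682
  white: (98 − 99)² / 99 = 0.0101
χ² = 0.0474 + 0.0682 + 0.0101 = 0.1257 ≈ 0.126

0.126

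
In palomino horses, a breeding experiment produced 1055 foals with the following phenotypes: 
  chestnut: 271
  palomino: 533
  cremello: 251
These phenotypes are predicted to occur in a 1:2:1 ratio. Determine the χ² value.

Total ratio parts = 4. Expected numbers out of 1055:
  chestnut: 1055 × 1/4 = 263.75
  palomino: 1055 × 2/4 = 527.5
  cremello: 1055 × 1/4 = 263.75
χ² = Σ (O − E)² / E
  chestnut: (271 − 263.75)² / 263.75 = 0.1993
  palomino: (533 − 527.5)² / 527.5 = 0.0573
  cremello: (251 − 263.75)² / 263.75 = 0.6164
χ² = 0.1993 + 0.0573 + 0.6164 = 0.873

0.873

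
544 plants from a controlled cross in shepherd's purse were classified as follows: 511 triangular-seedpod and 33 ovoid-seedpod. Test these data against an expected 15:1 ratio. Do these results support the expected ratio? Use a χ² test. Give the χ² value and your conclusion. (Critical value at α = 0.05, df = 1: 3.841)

0.031; consistent

Expected counts for N = 544 under a 15:1 ratio (total parts = 16):
  triangular-seedpod: 544 × 15/16 = 510
  ovoid-seedpod: 544 × 1/16 = 34
χ² = Σ (O − E)² / E
  triangular-seedpod: (511 − 510)² / 510 = 0.0020
  ovoid-seedpod: (33 − 34)² / 34 = 0.0294
χ² = 0.0020 + 0.0294 = 0.0314 ≈ 0.031
Degrees of freedom = 2 − 1 = 1; critical value at α = 0.05 is 3.841.
Since 0.031 < 3.841, we fail to reject the null hypothesis — the data are consistent with the 15:1 ratio.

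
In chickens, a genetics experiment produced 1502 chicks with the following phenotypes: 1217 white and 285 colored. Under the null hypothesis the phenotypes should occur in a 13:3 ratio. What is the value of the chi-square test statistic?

0.050

The 13:3 ratio has 16 parts, so with N = 1502 the expected counts are:
  white: 1502 × 13/16 = 1220.375
  colored: 1502 × 3/16 = 281.625
χ² = Σ (O − E)² / E
  white: (1217 − 1220.375)² / 1220.375 = 0.0093
  colored: (285 − 281.625)² / 281.625 = 0.0404
χ² = 0.0093 + 0.0404 = 0.0497 ≈ 0.050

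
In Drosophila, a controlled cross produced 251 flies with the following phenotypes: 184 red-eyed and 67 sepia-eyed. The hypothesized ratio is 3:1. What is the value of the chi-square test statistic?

0.384

Under the 3:1 hypothesis (Σ ratio = 4, N = 251):
  red-eyed: 251 × 3/4 = 188.25
  sepia-eyed: 251 × 1/4 = 62.75
χ² = Σ (O − E)² / E
  red-eyed: (184 − 188.25)² / 188.25 = 0.0959
  sepia-eyed: (67 − 62.75)² / 62.75 = 0.2878
χ² = 0.0959 + 0.2878 = 0.3837 ≈ 0.384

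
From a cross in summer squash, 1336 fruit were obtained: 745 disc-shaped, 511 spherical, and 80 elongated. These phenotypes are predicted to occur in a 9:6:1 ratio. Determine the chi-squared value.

0.403

The 9:6:1 ratio has 16 parts, so with N = 1336 the expected counts are:
  disc-shaped: 1336 × 9/16 = 751.5
  spherical: 1336 × 6/16 = 501
  elongated: 1336 × 1/16 = 83.5
χ² = Σ (O − E)² / E
  disc-shaped: (745 − 751.5)² / 751.5 = 0.0562
  spherical: (511 − 501)² / 501 = 0.1996
  elongated: (80 − 83.5)² / 83.5 = 0.1467
χ² = 0.0562 + 0.1996 + 0.1467 = 0.4025 ≈ 0.403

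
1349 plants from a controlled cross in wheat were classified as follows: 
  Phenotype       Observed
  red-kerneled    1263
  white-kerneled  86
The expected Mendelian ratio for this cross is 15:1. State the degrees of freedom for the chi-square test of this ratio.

A goodness-of-fit test with 2 phenotype classes has df = 2 − 1 = 1.

1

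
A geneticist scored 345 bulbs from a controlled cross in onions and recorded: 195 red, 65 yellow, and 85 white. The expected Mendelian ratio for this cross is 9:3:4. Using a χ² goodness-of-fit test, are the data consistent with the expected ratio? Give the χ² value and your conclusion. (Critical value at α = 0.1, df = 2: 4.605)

Total ratio parts = 16. Expected numbers out of 345:
  red: 345 × 9/16 = 194.0625
  yellow: 345 × 3/16 = 64.6875
  white: 345 × 4/16 = 86.25
χ² = Σ (O − E)² / E
  red: (195 − 194.0625)² / 194.0625 = 0.0045
  yellow: (65 − 64.6875)² / 64.6875 = 0.0015
  white: (85 − 86.25)² / 86.25 = 0.0181
χ² = 0.0045 + 0.0015 + 0.0181 = 0.0241 ≈ 0.024
Degrees of freedom = 3 − 1 = 2; critical value at α = 0.1 is 4.605.
Since 0.024 < 4.605, we fail to reject the null hypothesis — the data are consistent with the 9:3:4 ratio.

0.024; consistent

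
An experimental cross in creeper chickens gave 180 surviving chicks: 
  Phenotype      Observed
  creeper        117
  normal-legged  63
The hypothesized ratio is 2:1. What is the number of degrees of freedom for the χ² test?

1

A goodness-of-fit test with 2 phenotype classes has df = 2 − 1 = 1.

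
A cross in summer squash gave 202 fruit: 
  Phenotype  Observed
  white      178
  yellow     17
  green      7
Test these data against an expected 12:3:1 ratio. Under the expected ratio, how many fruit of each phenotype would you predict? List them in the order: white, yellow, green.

Expected counts for N = 202 under a 12:3:1 ratio (total parts = 16):
  white: 202 × 12/16 = 151.5
  yellow: 202 × 3/16 = 37.875
  green: 202 × 1/16 = 12.625

151.5, 37.875, 12.625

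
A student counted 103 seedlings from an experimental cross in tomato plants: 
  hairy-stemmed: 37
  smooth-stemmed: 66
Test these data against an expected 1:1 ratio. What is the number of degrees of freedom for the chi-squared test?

1

A goodness-of-fit test with 2 phenotype classes has df = 2 − 1 = 1.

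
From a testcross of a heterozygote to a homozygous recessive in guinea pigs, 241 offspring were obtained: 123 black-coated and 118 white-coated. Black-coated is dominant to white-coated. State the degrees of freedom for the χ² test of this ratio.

A testcross of a heterozygote (Aa × aa) gives a 1:1 phenotypic ratio.
A goodness-of-fit test with 2 phenotype classes has df = 2 − 1 = 1.

1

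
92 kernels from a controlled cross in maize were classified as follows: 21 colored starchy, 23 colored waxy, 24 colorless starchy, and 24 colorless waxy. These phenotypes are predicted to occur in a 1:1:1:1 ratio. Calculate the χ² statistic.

Under the 1:1:1:1 hypothesis (Σ ratio = 4, N = 92):
  colored starchy: 92 × 1/4 = 23
  colored waxy: 92 × 1/4 = 23
  colorless starchy: 92 × 1/4 = 23
  colorless waxy: 92 × 1/4 = 23
χ² = Σ (O − E)² / E
  colored starchy: (21 − 23)² / 23 = 0.1739
  colored waxy: (23 − 23)² / 23 = 0.0000
  colorless starchy: (24 − 23)² / 23 = 0.0435
  colorless waxy: (24 − 23)² / 23 = 0.0435
χ² = 0.1739 + 0.0000 + 0.0435 + 0.0435 = 0.2609 ≈ 0.261

0.261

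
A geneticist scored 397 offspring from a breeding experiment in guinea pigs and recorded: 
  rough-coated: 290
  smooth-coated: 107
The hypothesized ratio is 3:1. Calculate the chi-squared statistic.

The 3:1 ratio has 4 parts, so with N = 397 the expected counts are:
  rough-coated: 397 × 3/4 = 297.75
  smooth-coated: 397 × 1/4 = 99.25
χ² = Σ (O − E)² / E
  rough-coated: (290 − 297.75)² / 297.75 = 0.2017
  smooth-coated: (107 − 99.25)² / 99.25 = 0.6052
χ² = 0.2017 + 0.6052 = 0.8069 ≈ 0.807

0.807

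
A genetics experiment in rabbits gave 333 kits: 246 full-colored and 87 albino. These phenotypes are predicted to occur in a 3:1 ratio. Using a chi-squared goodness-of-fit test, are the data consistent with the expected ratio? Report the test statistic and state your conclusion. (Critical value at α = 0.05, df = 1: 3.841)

The 3:1 ratio has 4 parts, so with N = 333 the expected counts are:
  full-colored: 333 × 3/4 = 249.75
  albino: 333 × 1/4 = 83.25
χ² = Σ (O − E)² / E
  full-colored: (246 − 249.75)² / 249.75 = 0.0563
  albino: (87 − 83.25)² / 83.25 = 0.1689
χ² = 0.0563 + 0.1689 = 0.2252 ≈ 0.225
Degrees of freedom = 2 − 1 = 1; critical value at α = 0.05 is 3.841.
Since 0.225 < 3.841, we fail to reject the null hypothesis — the data are consistent with the 3:1 ratio.

0.225; consistent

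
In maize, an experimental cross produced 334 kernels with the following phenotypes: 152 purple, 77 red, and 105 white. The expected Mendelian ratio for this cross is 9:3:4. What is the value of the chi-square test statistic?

The 9:3:4 ratio has 16 parts, so with N = 334 the expected counts are:
  purple: 334 × 9/16 = 187.875
  red: 334 × 3/16 = 62.625
  white: 334 × 4/16 = 83.5
χ² = Σ (O − E)² / E
  purple: (152 − 187.875)² / 187.875 = 6.8504
  red: (77 − 62.625)² / 62.625 = 3.2997
  white: (105 − 83.5)² / 83.5 = 5.5359
χ² = 6.8504 + 3.2997 + 5.5359 = 15.686

15.686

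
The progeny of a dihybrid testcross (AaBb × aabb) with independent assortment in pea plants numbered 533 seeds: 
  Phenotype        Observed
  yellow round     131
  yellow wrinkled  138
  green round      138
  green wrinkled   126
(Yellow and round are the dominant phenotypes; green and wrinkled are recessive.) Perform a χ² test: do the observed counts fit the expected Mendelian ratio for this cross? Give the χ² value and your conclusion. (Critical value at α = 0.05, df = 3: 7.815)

0.771; consistent

A dihybrid testcross with independent assortment gives a 1:1:1:1 ratio.
The 1:1:1:1 ratio has 4 parts, so with N = 533 the expected counts are:
  yellow round: 533 × 1/4 = 133.25
  yellow wrinkled: 533 × 1/4 = 133.25
  green round: 533 × 1/4 = 133.25
  green wrinkled: 533 × 1/4 = 133.25
χ² = Σ (O − E)² / E
  yellow round: (131 − 133.25)² / 133.25 = 0.0380
  yellow wrinkled: (138 − 133.25)² / 133.25 = 0.1693
  green round: (138 − 133.25)² / 133.25 = 0.1693
  green wrinkled: (126 − 133.25)² / 133.25 = 0.3945
χ² = 0.0380 + 0.1693 + 0.1693 + 0.3945 = 0.7711 ≈ 0.771
Degrees of freedom = 4 − 1 = 3; critical value at α = 0.05 is 7.815.
Since 0.771 < 7.815, we fail to reject the null hypothesis — the data are consistent with the 1:1:1:1 ratio.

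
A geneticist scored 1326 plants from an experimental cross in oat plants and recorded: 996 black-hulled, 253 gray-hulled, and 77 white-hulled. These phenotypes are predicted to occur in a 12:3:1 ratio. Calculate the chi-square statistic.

Expected counts for N = 1326 under a 12:3:1 ratio (total parts = 16):
  black-hulled: 1326 × 12/16 = 994.5
  gray-hulled: 1326 × 3/16 = 248.625
  white-hulled: 1326 × 1/16 = 82.875
χ² = Σ (O − E)² / E
  black-hulled: (996 − 994.5)² / 994.5 = 0.0023
  gray-hulled: (253 − 248.625)² / 248.625 = 0.0770
  white-hulled: (77 − 82.875)² / 82.875 = 0.4165
χ² = 0.0023 + 0.0770 + 0.4165 = 0.4958 ≈ 0.496

0.496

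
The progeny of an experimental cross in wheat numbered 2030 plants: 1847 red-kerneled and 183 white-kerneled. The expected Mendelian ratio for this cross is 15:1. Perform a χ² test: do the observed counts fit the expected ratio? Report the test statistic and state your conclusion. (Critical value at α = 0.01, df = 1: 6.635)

26.483; not consistent

Under the 15:1 hypothesis (Σ ratio = 16, N = 2030):
  red-kerneled: 2030 × 15/16 = 1903.125
  white-kerneled: 2030 × 1/16 = 126.875
χ² = Σ (O − E)² / E
  red-kerneled: (1847 − 1903.125)² / 1903.125 = 1.6552
  white-kerneled: (183 − 126.875)² / 126.875 = 24.8277
χ² = 1.6552 + 24.8277 = 26.4829 ≈ 26.483
Degrees of freedom = 2 − 1 = 1; critical value at α = 0.01 is 6.635.
Since 26.483 > 6.635, we reject the null hypothesis — the data do not fit the 15:1 ratio.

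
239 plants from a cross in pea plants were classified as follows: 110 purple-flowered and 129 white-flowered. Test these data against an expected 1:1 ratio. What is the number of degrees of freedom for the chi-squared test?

1

A goodness-of-fit test with 2 phenotype classes has df = 2 − 1 = 1.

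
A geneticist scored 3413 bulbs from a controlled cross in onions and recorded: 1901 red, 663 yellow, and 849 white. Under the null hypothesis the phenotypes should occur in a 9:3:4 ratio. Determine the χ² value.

1.037

The 9:3:4 ratio has 16 parts, so with N = 3413 the expected counts are:
  red: 3413 × 9/16 = 1919.8125
  yellow: 3413 × 3/16 = 639.9375
  white: 3413 × 4/16 = 853.25
χ² = Σ (O − E)² / E
  red: (1901 − 1919.8125)² / 1919.8125 = 0.1843
  yellow: (663 − 639.9375)² / 639.9375 = 0.8311
  white: (849 − 853.25)² / 853.25 = 0.0212
χ² = 0.1843 + 0.8311 + 0.0212 = 1.0366 ≈ 1.037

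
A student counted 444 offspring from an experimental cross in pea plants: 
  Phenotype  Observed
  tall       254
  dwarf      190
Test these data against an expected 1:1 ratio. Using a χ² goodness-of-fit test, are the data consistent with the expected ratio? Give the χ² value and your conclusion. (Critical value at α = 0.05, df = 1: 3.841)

9.225; not consistent

Under the 1:1 hypothesis (Σ ratio = 2, N = 444):
  tall: 444 × 1/2 = 222
  dwarf: 444 × 1/2 = 222
χ² = Σ (O − E)² / E
  tall: (254 − 222)² / 222 = 4.6126
  dwarf: (190 − 222)² / 222 = 4.6126
χ² = 4.6126 + 4.6126 = 9.2252 ≈ 9.225
Degrees of freedom = 2 − 1 = 1; critical value at α = 0.05 is 3.841.
Since 9.225 > 3.841, we reject the null hypothesis — the data do not fit the 1:1 ratio.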